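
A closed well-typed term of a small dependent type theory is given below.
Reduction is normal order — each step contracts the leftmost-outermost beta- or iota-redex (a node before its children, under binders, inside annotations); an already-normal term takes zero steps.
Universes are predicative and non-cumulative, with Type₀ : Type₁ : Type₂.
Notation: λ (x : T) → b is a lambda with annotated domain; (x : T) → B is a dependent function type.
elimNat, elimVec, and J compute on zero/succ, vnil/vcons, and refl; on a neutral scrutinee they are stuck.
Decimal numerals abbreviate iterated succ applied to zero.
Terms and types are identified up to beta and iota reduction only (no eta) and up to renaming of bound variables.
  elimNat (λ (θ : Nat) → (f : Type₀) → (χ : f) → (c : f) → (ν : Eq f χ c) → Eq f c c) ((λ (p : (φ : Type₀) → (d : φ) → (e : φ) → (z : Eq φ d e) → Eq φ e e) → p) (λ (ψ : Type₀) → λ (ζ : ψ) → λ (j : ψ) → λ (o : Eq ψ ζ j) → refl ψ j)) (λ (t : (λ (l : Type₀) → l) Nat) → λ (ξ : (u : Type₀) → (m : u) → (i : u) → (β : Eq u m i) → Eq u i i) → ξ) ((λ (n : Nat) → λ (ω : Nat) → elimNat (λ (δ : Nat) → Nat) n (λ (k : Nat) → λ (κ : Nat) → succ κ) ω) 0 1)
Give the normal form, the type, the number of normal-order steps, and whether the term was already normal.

reduced normal form:
  λ (θ : Type₀) → λ (f : θ) → λ (χ : θ) → λ (c : Eq θ f χ) → refl θ χ
the term's type:
  (θ : Type₀) → (f : θ) → (χ : θ) → (c : Eq θ f χ) → Eq θ χ χ
normal-order step count: 12
already normal: no
first contracted redex: a beta-redex


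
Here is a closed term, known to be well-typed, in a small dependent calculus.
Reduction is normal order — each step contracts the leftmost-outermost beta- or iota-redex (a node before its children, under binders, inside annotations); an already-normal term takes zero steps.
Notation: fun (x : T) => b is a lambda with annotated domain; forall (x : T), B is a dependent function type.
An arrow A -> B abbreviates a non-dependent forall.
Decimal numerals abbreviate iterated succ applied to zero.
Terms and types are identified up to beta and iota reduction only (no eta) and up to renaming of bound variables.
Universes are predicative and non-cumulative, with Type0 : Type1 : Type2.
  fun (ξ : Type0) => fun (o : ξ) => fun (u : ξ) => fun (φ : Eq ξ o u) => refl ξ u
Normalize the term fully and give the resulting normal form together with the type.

reduced normal form:
  fun (ξ : Type0) => fun (o : ξ) => fun (u : ξ) => fun (φ : Eq ξ o u) => refl ξ u
inferred type:
  forall (ξ : Type0), forall (o : ξ), forall (u : ξ), Eq ξ o u -> Eq ξ u u
observation: the term is already in normal form.


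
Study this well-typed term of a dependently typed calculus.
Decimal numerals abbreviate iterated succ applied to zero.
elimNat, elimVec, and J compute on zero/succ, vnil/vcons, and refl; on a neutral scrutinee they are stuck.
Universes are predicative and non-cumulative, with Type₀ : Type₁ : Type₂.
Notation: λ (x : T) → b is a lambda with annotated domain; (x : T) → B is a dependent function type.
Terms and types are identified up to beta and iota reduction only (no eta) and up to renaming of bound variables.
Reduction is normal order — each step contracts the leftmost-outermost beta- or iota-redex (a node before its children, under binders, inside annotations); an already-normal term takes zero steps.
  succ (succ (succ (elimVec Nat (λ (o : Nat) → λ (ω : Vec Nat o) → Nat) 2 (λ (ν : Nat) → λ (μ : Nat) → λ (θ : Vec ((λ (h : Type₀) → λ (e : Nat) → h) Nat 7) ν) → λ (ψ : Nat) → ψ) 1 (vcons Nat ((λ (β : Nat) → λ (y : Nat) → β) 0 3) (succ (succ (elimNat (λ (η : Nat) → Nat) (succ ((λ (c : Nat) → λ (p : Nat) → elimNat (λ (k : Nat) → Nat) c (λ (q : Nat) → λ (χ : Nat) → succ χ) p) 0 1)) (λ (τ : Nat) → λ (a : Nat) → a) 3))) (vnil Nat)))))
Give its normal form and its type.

normal form:
  5
the term's type:
  Nat
observation: 6 normal-order steps normalize the term, beginning with an elimVec iota-redex.


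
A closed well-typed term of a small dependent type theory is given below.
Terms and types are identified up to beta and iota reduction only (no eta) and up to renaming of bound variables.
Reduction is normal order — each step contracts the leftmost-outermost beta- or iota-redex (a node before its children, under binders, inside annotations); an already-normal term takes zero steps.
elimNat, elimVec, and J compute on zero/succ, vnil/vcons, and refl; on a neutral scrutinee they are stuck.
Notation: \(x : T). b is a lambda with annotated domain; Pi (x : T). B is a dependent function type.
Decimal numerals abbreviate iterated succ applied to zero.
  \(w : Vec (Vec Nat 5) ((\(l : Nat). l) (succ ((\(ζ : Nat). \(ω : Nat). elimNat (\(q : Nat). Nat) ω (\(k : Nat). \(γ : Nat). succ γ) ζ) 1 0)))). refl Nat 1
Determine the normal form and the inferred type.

normal form:
  \(w : Vec (Vec Nat 5) 2). refl Nat 1
the term's type:
  Pi (w : Vec (Vec Nat 5) 2). Eq Nat 1 1


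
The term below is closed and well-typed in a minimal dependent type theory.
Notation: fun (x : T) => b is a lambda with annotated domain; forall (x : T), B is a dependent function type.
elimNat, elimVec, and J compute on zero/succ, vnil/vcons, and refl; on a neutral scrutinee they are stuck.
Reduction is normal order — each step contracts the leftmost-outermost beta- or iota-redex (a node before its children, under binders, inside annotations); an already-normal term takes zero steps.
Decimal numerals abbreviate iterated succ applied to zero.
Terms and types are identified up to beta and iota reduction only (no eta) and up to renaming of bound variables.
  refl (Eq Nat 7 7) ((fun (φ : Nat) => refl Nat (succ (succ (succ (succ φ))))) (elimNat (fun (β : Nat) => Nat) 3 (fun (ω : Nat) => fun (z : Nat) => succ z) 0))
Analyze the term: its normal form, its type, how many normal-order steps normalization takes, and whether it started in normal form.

resulting normal form:
  refl (Eq Nat 7 7) (refl Nat 7)
the term's type:
  Eq (Eq Nat 7 7) (refl Nat 7) (refl Nat 7)
reduction steps (normal order): 2
started in normal form: no
first redex: a beta-redex


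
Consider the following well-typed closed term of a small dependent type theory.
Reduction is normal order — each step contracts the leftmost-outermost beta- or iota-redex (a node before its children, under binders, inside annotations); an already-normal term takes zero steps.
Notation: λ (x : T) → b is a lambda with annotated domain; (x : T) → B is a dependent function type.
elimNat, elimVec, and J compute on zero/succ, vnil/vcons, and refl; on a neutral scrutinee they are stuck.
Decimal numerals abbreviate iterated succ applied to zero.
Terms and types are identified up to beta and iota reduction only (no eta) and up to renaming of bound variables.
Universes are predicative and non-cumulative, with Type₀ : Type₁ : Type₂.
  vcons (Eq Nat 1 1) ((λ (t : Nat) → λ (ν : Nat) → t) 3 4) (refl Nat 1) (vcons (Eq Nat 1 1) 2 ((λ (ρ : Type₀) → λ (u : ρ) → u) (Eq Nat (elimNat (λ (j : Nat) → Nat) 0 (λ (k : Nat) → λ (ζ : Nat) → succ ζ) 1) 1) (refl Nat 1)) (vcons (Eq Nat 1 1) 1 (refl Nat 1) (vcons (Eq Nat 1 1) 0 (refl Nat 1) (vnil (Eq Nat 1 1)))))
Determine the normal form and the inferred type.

resulting normal form:
  vcons (Eq Nat 1 1) 3 (refl Nat 1) (vcons (Eq Nat 1 1) 2 (refl Nat 1) (vcons (Eq Nat 1 1) 1 (refl Nat 1) (vcons (Eq Nat 1 1) 0 (refl Nat 1) (vnil (Eq Nat 1 1)))))
the term's type:
  Vec (Eq Nat 1 1) 4


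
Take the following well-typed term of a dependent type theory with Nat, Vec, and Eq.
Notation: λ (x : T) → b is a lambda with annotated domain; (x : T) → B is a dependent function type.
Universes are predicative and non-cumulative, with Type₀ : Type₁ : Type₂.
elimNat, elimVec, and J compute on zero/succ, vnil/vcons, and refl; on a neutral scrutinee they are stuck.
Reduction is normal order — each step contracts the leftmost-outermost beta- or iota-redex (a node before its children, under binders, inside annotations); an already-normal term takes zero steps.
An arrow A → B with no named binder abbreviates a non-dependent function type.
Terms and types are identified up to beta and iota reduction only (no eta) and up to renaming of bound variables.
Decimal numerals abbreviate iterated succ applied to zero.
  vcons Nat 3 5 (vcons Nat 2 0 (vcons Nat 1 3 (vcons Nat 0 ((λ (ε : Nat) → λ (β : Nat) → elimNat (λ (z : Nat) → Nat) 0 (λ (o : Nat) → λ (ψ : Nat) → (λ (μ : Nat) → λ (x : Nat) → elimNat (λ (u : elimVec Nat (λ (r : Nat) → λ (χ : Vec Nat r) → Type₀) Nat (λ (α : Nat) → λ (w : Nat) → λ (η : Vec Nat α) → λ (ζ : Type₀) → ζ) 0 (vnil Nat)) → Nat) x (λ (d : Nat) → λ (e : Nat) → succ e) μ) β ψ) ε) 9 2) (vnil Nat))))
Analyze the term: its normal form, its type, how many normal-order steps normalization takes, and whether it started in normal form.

resulting normal form:
  vcons Nat 3 5 (vcons Nat 2 0 (vcons Nat 1 3 (vcons Nat 0 18 (vnil Nat))))
inferred type:
  Vec Nat 4
reduction steps (normal order): 111
term was already normal: no
first contracted redex: a beta-redex


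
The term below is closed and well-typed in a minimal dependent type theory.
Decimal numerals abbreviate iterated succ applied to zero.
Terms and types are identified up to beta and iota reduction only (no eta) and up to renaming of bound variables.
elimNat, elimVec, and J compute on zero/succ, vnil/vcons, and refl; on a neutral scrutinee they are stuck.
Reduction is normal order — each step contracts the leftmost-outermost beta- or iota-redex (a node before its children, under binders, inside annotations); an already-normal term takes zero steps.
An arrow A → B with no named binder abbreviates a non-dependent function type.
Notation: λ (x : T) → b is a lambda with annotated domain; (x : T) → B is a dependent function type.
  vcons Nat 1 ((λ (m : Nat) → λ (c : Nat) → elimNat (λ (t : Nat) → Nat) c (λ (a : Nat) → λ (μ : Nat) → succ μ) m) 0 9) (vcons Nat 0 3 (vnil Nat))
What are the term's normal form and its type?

normal form:
  vcons Nat 1 9 (vcons Nat 0 3 (vnil Nat))
the term's type:
  Vec Nat 2
observation: contracting a beta-redex first, the term normalizes in 3 steps.


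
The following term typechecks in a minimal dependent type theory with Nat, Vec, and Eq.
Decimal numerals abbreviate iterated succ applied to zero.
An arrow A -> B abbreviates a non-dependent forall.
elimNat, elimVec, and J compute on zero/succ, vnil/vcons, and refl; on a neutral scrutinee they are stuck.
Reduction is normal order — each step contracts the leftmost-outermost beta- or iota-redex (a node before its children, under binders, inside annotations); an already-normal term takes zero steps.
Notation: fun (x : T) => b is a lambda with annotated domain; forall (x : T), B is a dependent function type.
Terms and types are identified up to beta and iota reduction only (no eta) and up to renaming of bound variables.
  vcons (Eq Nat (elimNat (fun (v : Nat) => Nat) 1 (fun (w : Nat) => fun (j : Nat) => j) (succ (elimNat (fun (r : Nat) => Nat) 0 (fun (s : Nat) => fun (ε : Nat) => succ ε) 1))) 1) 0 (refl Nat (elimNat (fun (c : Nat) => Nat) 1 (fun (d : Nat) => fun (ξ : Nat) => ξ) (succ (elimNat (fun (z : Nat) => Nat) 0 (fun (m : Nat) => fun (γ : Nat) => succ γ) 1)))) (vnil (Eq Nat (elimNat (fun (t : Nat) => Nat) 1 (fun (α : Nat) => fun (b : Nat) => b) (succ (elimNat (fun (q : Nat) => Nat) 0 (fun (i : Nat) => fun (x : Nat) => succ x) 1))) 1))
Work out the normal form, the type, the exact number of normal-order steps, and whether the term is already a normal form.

reduced normal form:
  vcons (Eq Nat 1 1) 0 (refl Nat 1) (vnil (Eq Nat 1 1))
type:
  Vec (Eq Nat 1 1) 1
reduction steps (normal order): 33
started in normal form: no
first redex: an elimNat iota-redex


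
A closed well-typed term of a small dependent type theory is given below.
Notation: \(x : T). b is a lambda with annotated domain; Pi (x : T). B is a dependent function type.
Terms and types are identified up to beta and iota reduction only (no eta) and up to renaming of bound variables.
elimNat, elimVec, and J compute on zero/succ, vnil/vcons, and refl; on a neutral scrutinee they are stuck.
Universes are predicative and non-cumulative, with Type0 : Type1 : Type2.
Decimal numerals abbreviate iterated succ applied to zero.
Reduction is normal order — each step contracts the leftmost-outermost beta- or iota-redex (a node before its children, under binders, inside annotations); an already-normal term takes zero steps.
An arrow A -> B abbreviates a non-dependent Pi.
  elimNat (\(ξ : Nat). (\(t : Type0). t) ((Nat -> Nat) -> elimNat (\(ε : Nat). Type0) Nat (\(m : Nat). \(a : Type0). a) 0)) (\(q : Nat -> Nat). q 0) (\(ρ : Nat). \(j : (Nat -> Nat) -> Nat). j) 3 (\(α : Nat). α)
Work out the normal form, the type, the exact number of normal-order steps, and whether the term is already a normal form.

resulting normal form:
  0
inferred type:
  Nat
normal-order step count: 12
already normal: no
first contracted redex: an elimNat iota-redex


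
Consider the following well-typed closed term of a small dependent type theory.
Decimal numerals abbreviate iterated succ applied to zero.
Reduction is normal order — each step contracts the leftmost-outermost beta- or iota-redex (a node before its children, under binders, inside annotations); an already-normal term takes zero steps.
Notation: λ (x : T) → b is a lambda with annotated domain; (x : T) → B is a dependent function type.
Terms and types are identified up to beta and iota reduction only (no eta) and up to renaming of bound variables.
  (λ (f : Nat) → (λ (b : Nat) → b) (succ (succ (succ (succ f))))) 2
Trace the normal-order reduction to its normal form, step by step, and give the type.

reduction (normal order):
  (λ (f : Nat) → (λ (b : Nat) → b) (succ (succ (succ (succ f))))) 2
  ~> (λ (f : Nat) → f) 6
  ~> 6
the term's type:
  Nat


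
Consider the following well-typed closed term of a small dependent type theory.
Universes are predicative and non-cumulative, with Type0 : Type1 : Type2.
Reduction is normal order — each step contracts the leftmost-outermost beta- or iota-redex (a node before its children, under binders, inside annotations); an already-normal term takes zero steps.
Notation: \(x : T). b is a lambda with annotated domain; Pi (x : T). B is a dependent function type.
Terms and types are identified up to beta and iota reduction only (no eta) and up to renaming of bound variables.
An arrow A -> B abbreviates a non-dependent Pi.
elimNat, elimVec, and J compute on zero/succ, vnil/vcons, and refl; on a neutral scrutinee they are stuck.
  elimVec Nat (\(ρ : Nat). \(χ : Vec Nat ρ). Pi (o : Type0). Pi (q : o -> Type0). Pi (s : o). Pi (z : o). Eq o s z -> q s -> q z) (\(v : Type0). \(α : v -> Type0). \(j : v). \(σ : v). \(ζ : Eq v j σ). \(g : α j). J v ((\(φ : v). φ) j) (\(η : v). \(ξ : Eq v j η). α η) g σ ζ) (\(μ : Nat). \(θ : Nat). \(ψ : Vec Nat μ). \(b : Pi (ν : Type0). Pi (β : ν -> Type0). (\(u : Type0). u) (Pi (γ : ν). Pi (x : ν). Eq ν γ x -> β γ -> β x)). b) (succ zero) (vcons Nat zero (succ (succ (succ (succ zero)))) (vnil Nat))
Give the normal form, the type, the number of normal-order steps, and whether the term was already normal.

reduced normal form:
  \(ρ : Type0). \(χ : ρ -> Type0). \(o : ρ). \(q : ρ). \(s : Eq ρ o q). \(z : χ o). J ρ o (\(v : ρ). \(α : Eq ρ o v). χ v) z q s
the term's type:
  Pi (ρ : Type0). Pi (χ : ρ -> Type0). Pi (o : ρ). Pi (q : ρ). Eq ρ o q -> χ o -> χ q
steps to reach normal form (normal order): 7
already normal: no
first redex: an elimVec iota-redex


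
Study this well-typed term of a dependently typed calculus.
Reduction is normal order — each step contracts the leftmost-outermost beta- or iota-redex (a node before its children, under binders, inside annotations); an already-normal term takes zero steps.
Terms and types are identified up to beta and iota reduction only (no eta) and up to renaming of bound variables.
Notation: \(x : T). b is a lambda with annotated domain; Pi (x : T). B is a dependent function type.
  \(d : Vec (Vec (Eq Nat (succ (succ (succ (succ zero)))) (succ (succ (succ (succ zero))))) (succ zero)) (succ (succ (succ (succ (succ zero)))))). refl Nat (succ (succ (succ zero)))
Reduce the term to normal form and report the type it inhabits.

reduced normal form:
  \(d : Vec (Vec (Eq Nat (succ (succ (succ (succ zero)))) (succ (succ (succ (succ zero))))) (succ zero)) (succ (succ (succ (succ (succ zero)))))). refl Nat (succ (succ (succ zero)))
inferred type:
  Pi (d : Vec (Vec (Eq Nat (succ (succ (succ (succ zero)))) (succ (succ (succ (succ zero))))) (succ zero)) (succ (succ (succ (succ (succ zero)))))). Eq Nat (succ (succ (succ zero))) (succ (succ (succ zero)))
observation: no redex remains anywhere in the term; it is its own normal form.


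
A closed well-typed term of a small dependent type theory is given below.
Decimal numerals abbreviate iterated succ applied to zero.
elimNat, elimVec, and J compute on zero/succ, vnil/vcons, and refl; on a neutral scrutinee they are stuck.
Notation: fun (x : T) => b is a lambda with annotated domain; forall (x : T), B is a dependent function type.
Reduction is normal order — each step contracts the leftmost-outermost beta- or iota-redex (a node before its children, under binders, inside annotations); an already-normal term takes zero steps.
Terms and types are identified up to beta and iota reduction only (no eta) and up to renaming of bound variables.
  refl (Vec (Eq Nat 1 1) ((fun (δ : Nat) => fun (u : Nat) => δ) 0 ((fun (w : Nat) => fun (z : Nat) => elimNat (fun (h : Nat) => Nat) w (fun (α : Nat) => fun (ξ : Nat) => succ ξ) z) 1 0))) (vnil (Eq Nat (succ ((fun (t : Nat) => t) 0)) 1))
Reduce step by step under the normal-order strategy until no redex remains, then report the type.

reduction (normal order):
  refl (Vec (Eq Nat 1 1) ((fun (δ : Nat) => fun (u : Nat) => δ) 0 ((fun (w : Nat) => fun (z : Nat) => elimNat (fun (h : Nat) => Nat) w (fun (α : Nat) => fun (ξ : Nat) => succ ξ) z) 1 0))) (vnil (Eq Nat (succ ((fun (t : Nat) => t) 0)) 1))
  ~> refl (Vec (Eq Nat 1 1) ((fun (δ : Nat) => 0) ((fun (u : Nat) => fun (w : Nat) => elimNat (fun (z : Nat) => Nat) u (fun (h : Nat) => fun (α : Nat) => succ α) w) 1 0))) (vnil (Eq Nat (succ ((fun (ξ : Nat) => ξ) 0)) 1))
  ~> refl (Vec (Eq Nat 1 1) 0) (vnil (Eq Nat (succ ((fun (δ : Nat) => δ) 0)) 1))
  ~> refl (Vec (Eq Nat 1 1) 0) (vnil (Eq Nat 1 1))
inferred type:
  Eq (Vec (Eq Nat 1 1) 0) (vnil (Eq Nat 1 1)) (vnil (Eq Nat 1 1))


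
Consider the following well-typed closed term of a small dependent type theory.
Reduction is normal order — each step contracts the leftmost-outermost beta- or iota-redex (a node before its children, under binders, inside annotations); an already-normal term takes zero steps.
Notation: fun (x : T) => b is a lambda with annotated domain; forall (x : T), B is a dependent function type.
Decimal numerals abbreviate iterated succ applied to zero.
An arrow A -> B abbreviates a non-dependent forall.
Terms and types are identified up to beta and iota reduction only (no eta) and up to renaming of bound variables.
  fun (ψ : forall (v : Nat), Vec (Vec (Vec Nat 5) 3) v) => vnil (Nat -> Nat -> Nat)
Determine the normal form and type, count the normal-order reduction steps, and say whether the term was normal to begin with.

normal form:
  fun (ψ : forall (v : Nat), Vec (Vec (Vec Nat 5) 3) v) => vnil (Nat -> Nat -> Nat)
inferred type:
  (forall (ψ : Nat), Vec (Vec (Vec Nat 5) 3) ψ) -> Vec (Nat -> Nat -> Nat) 0
steps to reach normal form (normal order): 0
term was already normal: yes


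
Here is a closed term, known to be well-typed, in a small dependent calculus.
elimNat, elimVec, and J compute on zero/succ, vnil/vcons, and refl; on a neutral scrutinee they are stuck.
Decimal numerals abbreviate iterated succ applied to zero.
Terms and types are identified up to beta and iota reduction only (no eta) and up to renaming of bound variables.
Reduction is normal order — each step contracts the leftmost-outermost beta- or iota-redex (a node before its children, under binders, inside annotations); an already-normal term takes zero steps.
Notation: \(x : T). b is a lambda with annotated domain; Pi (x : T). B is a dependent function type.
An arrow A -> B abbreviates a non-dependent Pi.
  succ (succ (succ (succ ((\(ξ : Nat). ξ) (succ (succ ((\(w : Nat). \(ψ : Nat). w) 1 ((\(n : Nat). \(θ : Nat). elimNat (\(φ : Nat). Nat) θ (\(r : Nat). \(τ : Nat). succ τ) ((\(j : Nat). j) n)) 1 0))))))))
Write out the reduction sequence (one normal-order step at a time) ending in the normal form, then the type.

normal-order reduction sequence:
  succ (succ (succ (succ ((\(ξ : Nat). ξ) (succ (succ ((\(w : Nat). \(ψ : Nat). w) 1 ((\(n : Nat). \(θ : Nat). elimNat (\(φ : Nat). Nat) θ (\(r : Nat). \(τ : Nat). succ τ) ((\(j : Nat). j) n)) 1 0))))))))
  ~> succ (succ (succ (succ (succ (succ ((\(ξ : Nat). \(w : Nat). ξ) 1 ((\(ψ : Nat). \(n : Nat). elimNat (\(θ : Nat). Nat) n (\(φ : Nat). \(r : Nat). succ r) ((\(τ : Nat). τ) ψ)) 1 0)))))))
  ~> succ (succ (succ (succ (succ (succ ((\(ξ : Nat). 1) ((\(w : Nat). \(ψ : Nat). elimNat (\(n : Nat). Nat) ψ (\(θ : Nat). \(φ : Nat). succ φ) ((\(r : Nat). r) w)) 1 0)))))))
  ~> 7
inferred type:
  Nat


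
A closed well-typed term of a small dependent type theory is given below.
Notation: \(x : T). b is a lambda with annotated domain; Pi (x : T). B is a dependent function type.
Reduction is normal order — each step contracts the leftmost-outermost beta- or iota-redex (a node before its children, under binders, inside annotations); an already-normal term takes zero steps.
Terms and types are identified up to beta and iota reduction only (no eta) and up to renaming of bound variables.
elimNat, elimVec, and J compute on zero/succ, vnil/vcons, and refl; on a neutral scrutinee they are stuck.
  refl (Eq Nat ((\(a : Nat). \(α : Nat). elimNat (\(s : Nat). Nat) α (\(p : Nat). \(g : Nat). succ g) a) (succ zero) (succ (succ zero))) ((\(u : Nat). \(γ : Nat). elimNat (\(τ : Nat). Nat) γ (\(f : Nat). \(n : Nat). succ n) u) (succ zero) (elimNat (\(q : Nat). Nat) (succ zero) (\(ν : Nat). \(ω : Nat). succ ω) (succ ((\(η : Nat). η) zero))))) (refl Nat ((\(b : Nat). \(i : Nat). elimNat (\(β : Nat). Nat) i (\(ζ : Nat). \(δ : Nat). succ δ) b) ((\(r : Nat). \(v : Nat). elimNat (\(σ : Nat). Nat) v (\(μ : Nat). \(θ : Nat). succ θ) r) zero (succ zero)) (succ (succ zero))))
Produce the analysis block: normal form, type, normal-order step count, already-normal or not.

normal form:
  refl (Eq Nat (succ (succ (succ zero))) (succ (succ (succ zero)))) (refl Nat (succ (succ (succ zero))))
inferred type:
  Eq (Eq Nat (succ (succ (succ zero))) (succ (succ (succ zero)))) (refl Nat (succ (succ (succ zero)))) (refl Nat (succ (succ (succ zero))))
steps to reach normal form (normal order): 26
started in normal form: no
first contracted redex: a beta-redex


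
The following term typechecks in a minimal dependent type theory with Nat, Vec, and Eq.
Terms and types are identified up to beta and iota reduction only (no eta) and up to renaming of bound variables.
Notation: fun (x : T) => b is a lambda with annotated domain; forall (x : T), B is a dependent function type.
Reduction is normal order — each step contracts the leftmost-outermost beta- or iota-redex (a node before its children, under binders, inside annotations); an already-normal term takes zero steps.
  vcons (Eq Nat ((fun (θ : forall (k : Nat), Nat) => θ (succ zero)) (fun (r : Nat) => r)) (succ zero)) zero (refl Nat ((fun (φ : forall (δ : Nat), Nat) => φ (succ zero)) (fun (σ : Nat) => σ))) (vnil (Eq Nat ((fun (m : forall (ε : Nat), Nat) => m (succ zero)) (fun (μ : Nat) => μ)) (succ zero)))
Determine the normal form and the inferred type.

reduced normal form:
  vcons (Eq Nat (succ zero) (succ zero)) zero (refl Nat (succ zero)) (vnil (Eq Nat (succ zero) (succ zero)))
type:
  Vec (Eq Nat (succ zero) (succ zero)) (succ zero)
observation: 6 normal-order steps separate the term from its normal form.


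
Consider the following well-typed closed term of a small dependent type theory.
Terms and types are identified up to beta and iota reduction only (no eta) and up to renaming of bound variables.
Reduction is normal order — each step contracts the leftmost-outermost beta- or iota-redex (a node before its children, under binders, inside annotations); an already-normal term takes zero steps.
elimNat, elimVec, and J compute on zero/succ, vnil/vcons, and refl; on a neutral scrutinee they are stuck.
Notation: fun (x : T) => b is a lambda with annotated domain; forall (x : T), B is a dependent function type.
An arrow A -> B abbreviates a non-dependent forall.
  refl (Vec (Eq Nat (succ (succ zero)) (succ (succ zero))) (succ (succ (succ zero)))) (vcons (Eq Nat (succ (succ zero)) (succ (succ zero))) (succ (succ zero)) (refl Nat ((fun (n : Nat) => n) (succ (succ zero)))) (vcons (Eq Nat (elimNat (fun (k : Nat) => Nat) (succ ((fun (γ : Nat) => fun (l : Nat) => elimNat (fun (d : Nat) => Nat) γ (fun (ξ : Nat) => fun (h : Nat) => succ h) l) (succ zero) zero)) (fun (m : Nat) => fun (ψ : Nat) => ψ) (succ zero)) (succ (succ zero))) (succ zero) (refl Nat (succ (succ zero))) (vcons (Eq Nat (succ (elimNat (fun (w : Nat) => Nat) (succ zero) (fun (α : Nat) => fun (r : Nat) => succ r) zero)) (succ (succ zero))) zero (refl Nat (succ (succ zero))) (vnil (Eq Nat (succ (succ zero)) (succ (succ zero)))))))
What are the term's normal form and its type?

reduced normal form:
  refl (Vec (Eq Nat (succ (succ zero)) (succ (succ zero))) (succ (succ (succ zero)))) (vcons (Eq Nat (succ (succ zero)) (succ (succ zero))) (succ (succ zero)) (refl Nat (succ (succ zero))) (vcons (Eq Nat (succ (succ zero)) (succ (succ zero))) (succ zero) (refl Nat (succ (succ zero))) (vcons (Eq Nat (succ (succ zero)) (succ (succ zero))) zero (refl Nat (succ (succ zero))) (vnil (Eq Nat (succ (succ zero)) (succ (succ zero)))))))
inferred type:
  Eq (Vec (Eq Nat (succ (succ zero)) (succ (succ zero))) (succ (succ (succ zero)))) (vcons (Eq Nat (succ (succ zero)) (succ (succ zero))) (succ (succ zero)) (refl Nat (succ (succ zero))) (vcons (Eq Nat (succ (succ zero)) (succ (succ zero))) (succ zero) (refl Nat (succ (succ zero))) (vcons (Eq Nat (succ (succ zero)) (succ (succ zero))) zero (refl Nat (succ (succ zero))) (vnil (Eq Nat (succ (succ zero)) (succ (succ zero))))))) (vcons (Eq Nat (succ (succ zero)) (succ (succ zero))) (succ (succ zero)) (refl Nat (succ (succ zero))) (vcons (Eq Nat (succ (succ zero)) (succ (succ zero))) (succ zero) (refl Nat (succ (succ zero))) (vcons (Eq Nat (succ (succ zero)) (succ (succ zero))) zero (refl Nat (succ (succ zero))) (vnil (Eq Nat (succ (succ zero)) (succ (succ zero)))))))
observation: reduction starts at a beta-redex, and 9 normal-order steps reach the normal form.


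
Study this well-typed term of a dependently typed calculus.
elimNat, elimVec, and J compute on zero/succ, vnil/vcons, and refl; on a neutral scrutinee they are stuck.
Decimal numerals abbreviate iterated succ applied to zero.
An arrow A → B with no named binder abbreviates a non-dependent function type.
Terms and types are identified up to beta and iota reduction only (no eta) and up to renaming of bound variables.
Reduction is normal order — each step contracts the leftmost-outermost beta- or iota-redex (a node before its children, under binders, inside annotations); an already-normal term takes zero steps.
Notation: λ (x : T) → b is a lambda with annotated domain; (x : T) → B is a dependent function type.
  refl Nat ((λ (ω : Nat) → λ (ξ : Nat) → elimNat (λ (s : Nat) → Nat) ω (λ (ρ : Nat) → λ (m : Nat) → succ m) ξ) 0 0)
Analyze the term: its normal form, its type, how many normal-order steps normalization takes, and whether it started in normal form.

reduced normal form:
  refl Nat 0
the term's type:
  Eq Nat 0 0
normal-order step count: 3
already normal: no
first contracted redex: a beta-redex


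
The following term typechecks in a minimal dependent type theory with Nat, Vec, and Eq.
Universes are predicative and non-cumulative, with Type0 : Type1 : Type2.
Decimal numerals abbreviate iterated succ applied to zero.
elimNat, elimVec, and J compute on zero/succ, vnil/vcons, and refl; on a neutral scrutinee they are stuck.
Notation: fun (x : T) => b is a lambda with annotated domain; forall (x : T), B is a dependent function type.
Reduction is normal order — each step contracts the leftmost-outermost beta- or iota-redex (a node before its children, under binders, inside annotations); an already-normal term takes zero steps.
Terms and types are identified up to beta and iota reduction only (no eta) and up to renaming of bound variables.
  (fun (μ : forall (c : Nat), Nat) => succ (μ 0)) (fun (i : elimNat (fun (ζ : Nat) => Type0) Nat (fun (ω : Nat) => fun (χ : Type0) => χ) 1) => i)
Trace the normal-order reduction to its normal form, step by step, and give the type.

normal-order reduction:
  (fun (μ : forall (c : Nat), Nat) => succ (μ 0)) (fun (i : elimNat (fun (ζ : Nat) => Type0) Nat (fun (ω : Nat) => fun (χ : Type0) => χ) 1) => i)
  ~> succ ((fun (μ : elimNat (fun (c : Nat) => Type0) Nat (fun (i : Nat) => fun (ζ : Type0) => ζ) 1) => μ) 0)
  ~> 1
type:
  Nat


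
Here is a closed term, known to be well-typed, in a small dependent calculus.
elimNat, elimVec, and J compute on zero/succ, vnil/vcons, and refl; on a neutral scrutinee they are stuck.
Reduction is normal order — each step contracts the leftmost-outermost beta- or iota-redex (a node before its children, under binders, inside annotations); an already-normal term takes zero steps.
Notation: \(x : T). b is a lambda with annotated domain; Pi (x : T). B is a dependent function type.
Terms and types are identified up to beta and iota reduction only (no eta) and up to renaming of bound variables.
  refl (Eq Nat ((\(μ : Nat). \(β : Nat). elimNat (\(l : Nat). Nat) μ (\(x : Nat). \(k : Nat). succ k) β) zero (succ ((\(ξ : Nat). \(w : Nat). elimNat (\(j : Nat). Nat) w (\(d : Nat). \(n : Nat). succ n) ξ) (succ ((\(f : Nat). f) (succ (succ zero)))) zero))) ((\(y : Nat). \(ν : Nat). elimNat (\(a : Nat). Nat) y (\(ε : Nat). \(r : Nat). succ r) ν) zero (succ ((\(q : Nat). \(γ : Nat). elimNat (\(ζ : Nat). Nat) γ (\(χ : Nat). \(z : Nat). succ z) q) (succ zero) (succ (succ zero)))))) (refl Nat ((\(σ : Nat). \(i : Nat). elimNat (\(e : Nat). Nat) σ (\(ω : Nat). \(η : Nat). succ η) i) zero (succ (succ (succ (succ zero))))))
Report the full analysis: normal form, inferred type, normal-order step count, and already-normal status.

normal form:
  refl (Eq Nat (succ (succ (succ (succ zero)))) (succ (succ (succ (succ zero))))) (refl Nat (succ (succ (succ (succ zero)))))
inferred type:
  Eq (Eq Nat (succ (succ (succ (succ zero)))) (succ (succ (succ (succ zero))))) (refl Nat (succ (succ (succ (succ zero))))) (refl Nat (succ (succ (succ (succ zero)))))
reduction steps (normal order): 64
started in normal form: no
first contracted redex: a beta-redex


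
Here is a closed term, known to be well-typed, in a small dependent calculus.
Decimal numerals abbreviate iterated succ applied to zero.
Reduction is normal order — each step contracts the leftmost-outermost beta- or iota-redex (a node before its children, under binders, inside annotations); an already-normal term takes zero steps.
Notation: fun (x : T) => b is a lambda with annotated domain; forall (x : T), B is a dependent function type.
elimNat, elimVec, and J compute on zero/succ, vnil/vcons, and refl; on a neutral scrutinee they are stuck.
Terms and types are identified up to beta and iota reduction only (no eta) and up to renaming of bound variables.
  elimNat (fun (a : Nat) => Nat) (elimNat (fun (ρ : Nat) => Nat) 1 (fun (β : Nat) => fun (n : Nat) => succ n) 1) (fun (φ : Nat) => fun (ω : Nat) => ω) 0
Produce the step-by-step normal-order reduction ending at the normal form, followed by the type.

normal-order reduction sequence:
  elimNat (fun (a : Nat) => Nat) (elimNat (fun (ρ : Nat) => Nat) 1 (fun (β : Nat) => fun (n : Nat) => succ n) 1) (fun (φ : Nat) => fun (ω : Nat) => ω) 0
  ~> elimNat (fun (a : Nat) => Nat) 1 (fun (ρ : Nat) => fun (β : Nat) => succ β) 1
  ~> (fun (a : Nat) => fun (ρ : Nat) => succ ρ) 0 (elimNat (fun (β : Nat) => Nat) 1 (fun (n : Nat) => fun (φ : Nat) => succ φ) 0)
  ~> (fun (a : Nat) => succ a) (elimNat (fun (ρ : Nat) => Nat) 1 (fun (β : Nat) => fun (n : Nat) => succ n) 0)
  ~> succ (elimNat (fun (a : Nat) => Nat) 1 (fun (ρ : Nat) => fun (β : Nat) => succ β) 0)
  ~> 2
inferred type:
  Nat


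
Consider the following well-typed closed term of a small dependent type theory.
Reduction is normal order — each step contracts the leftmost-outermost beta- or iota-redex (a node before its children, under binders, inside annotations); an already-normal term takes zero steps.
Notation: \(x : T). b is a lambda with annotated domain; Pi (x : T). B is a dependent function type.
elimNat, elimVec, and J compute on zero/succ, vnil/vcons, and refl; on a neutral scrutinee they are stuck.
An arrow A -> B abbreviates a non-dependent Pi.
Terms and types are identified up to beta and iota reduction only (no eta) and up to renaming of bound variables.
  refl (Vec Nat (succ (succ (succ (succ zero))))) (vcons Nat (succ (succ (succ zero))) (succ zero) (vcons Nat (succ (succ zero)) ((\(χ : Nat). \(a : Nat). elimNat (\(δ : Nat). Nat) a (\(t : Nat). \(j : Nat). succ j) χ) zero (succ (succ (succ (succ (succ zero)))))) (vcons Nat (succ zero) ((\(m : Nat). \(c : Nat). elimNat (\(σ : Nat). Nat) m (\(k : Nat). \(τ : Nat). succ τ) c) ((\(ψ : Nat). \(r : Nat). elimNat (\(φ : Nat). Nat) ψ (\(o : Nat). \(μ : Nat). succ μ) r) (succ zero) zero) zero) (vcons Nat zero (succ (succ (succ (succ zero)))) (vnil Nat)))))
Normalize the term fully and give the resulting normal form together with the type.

resulting normal form:
  refl (Vec Nat (succ (succ (succ (succ zero))))) (vcons Nat (succ (succ (succ zero))) (succ zero) (vcons Nat (succ (succ zero)) (succ (succ (succ (succ (succ zero))))) (vcons Nat (succ zero) (succ zero) (vcons Nat zero (succ (succ (succ (succ zero)))) (vnil Nat)))))
the term's type:
  Eq (Vec Nat (succ (succ (succ (succ zero))))) (vcons Nat (succ (succ (succ zero))) (succ zero) (vcons Nat (succ (succ zero)) (succ (succ (succ (succ (succ zero))))) (vcons Nat (succ zero) (succ zero) (vcons Nat zero (succ (succ (succ (succ zero)))) (vnil Nat))))) (vcons Nat (succ (succ (succ zero))) (succ zero) (vcons Nat (succ (succ zero)) (succ (succ (succ (succ (succ zero))))) (vcons Nat (succ zero) (succ zero) (vcons Nat zero (succ (succ (succ (succ zero)))) (vnil Nat)))))
observation: reduction starts at a beta-redex, and 9 normal-order steps reach the normal form.


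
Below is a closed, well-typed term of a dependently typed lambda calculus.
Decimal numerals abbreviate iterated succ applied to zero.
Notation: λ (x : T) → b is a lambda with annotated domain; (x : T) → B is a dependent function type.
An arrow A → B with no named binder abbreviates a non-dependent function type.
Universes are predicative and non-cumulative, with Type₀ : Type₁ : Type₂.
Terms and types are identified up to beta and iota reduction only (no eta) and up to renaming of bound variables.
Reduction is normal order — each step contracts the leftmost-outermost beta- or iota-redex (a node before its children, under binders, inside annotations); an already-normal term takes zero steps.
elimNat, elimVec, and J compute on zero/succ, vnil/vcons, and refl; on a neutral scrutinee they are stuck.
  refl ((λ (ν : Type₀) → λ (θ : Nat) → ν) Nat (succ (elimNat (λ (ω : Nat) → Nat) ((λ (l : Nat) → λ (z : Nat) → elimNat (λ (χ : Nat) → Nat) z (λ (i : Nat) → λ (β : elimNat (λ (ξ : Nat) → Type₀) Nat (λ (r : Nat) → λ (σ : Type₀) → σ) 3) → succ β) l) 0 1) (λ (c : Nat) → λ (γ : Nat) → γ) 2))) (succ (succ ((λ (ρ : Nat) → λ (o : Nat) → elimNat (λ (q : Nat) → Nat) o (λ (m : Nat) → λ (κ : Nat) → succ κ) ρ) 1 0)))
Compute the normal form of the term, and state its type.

reduced normal form:
  refl Nat 3
the term's type:
  Eq Nat 3 3


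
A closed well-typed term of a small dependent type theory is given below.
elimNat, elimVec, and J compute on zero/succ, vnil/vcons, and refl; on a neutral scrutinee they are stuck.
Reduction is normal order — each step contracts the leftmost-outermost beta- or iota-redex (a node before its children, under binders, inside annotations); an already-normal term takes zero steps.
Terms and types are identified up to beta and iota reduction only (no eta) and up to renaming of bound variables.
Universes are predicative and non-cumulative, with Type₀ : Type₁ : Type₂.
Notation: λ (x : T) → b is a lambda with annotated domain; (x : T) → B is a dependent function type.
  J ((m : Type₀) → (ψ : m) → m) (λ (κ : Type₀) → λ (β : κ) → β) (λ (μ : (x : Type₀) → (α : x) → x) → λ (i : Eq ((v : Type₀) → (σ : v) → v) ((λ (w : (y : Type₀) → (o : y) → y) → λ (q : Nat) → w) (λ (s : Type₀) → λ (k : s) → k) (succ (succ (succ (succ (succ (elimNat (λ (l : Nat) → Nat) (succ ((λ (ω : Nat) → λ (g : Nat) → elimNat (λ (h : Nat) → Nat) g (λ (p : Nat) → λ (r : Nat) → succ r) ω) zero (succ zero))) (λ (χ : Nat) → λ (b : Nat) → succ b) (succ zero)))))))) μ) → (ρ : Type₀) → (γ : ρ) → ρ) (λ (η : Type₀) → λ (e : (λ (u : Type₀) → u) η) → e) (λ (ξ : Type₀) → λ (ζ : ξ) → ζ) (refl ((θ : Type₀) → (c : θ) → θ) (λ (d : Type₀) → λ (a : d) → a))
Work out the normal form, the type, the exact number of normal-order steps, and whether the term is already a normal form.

normal form:
  λ (m : Type₀) → λ (ψ : m) → ψ
the term's type:
  (m : Type₀) → (ψ : m) → m
steps to reach normal form (normal order): 2
term was already normal: no
first contracted redex: a J iota-redex


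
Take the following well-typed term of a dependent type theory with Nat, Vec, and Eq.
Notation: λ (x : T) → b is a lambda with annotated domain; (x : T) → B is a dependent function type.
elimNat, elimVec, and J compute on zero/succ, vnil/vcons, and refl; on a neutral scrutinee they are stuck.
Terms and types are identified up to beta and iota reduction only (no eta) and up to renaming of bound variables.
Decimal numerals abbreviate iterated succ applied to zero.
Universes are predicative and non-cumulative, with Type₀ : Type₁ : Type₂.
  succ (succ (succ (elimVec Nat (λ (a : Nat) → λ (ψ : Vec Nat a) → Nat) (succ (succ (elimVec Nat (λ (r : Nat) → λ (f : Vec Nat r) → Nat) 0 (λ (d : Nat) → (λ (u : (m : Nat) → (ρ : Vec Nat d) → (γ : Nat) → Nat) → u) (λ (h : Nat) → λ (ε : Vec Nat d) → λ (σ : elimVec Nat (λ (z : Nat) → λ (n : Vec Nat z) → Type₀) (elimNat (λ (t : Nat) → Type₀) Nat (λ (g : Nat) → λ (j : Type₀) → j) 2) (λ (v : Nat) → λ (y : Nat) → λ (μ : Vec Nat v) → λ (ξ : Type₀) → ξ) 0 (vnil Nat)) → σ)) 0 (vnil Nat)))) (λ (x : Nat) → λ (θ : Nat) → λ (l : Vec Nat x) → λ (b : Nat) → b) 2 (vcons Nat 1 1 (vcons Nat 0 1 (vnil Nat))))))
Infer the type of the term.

inferred type:
  Nat


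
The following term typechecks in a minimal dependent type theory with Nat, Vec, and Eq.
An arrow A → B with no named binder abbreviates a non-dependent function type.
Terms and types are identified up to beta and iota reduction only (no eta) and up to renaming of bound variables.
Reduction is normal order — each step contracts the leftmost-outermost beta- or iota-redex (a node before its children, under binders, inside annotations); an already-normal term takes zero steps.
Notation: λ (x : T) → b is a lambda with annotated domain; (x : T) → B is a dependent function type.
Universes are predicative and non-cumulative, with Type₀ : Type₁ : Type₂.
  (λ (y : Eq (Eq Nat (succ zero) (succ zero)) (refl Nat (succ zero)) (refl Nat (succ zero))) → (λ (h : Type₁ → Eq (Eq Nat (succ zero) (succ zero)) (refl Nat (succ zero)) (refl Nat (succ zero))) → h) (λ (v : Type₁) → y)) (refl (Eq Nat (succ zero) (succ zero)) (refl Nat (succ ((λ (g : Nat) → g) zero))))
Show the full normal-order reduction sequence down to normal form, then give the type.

reduction (normal order):
  (λ (y : Eq (Eq Nat (succ zero) (succ zero)) (refl Nat (succ zero)) (refl Nat (succ zero))) → (λ (h : Type₁ → Eq (Eq Nat (succ zero) (succ zero)) (refl Nat (succ zero)) (refl Nat (succ zero))) → h) (λ (v : Type₁) → y)) (refl (Eq Nat (succ zero) (succ zero)) (refl Nat (succ ((λ (g : Nat) → g) zero))))
  ~> (λ (y : Type₁ → Eq (Eq Nat (succ zero) (succ zero)) (refl Nat (succ zero)) (refl Nat (succ zero))) → y) (λ (h : Type₁) → refl (Eq Nat (succ zero) (succ zero)) (refl Nat (succ ((λ (v : Nat) → v) zero))))
  ~> λ (y : Type₁) → refl (Eq Nat (succ zero) (succ zero)) (refl Nat (succ ((λ (h : Nat) → h) zero)))
  ~> λ (y : Type₁) → refl (Eq Nat (succ zero) (succ zero)) (refl Nat (succ zero))
inferred type:
  Type₁ → Eq (Eq Nat (succ zero) (succ zero)) (refl Nat (succ zero)) (refl Nat (succ zero))
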